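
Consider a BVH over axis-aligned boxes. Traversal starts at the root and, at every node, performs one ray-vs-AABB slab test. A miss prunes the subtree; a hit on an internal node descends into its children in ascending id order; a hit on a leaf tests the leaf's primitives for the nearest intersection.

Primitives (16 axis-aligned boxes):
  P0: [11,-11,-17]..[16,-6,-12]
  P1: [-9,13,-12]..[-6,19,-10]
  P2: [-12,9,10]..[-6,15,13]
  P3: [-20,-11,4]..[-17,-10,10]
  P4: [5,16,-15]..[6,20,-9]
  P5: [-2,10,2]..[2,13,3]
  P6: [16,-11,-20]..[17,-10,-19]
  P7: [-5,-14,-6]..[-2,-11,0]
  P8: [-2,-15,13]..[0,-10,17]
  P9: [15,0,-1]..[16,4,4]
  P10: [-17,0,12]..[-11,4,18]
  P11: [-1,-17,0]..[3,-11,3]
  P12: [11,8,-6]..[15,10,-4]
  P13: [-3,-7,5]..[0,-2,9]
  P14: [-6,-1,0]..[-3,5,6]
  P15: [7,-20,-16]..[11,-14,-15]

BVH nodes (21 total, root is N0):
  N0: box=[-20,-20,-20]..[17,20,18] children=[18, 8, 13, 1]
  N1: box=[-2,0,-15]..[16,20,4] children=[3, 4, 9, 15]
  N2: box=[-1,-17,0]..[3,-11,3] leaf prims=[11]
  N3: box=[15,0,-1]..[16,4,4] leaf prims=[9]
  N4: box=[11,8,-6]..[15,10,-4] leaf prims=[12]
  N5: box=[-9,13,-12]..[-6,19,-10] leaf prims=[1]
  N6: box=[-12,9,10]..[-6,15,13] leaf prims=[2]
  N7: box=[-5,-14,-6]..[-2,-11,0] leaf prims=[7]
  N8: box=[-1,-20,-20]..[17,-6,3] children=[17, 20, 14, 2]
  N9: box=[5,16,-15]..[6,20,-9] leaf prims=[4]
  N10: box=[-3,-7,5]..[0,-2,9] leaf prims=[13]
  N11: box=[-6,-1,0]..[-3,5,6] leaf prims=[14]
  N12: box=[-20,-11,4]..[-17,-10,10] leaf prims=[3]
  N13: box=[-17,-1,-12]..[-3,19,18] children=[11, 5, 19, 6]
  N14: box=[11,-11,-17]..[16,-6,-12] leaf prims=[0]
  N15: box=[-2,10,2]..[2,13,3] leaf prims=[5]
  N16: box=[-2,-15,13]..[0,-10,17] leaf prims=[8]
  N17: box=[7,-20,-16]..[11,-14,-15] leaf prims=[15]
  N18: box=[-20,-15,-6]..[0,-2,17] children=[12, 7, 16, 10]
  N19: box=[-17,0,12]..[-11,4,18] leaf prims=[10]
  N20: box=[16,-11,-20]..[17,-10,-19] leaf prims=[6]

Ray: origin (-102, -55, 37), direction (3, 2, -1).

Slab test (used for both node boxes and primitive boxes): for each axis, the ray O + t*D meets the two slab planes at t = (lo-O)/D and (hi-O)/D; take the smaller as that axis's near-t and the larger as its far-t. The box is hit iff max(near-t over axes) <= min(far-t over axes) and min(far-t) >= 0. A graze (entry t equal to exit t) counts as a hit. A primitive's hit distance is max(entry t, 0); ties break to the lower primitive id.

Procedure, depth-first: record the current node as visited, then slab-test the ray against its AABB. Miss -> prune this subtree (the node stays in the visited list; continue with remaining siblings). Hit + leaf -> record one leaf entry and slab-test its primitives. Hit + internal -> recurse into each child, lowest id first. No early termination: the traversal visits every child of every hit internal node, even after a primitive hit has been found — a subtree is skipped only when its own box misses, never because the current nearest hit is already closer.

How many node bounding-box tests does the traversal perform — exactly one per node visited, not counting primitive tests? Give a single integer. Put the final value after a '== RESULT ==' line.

Traverse from the root:
N0 x:[82/3,119/3] y:[35/2,75/2] z:[19,57] -> hit [82/3,75/2], descend [1, 8, 13, 18]
  N1 x:[100/3,118/3] y:[55/2,75/2] z:[33,52] -> hit [100/3,75/2], descend [3, 4, 9, 15]
    N3 x:[39,118/3] y:[55/2,59/2] z:[33,38] -> miss, prune
    N4 x:[113/3,39] y:[63/2,65/2] z:[41,43] -> miss, prune
    N9 x:[107/3,36] y:[71/2,75/2] z:[46,52] -> miss, prune
    N15 x:[100/3,104/3] y:[65/2,34] z:[34,35] -> hit [34,34] leaf, test {P5@t=34}
  N8 x:[101/3,119/3] y:[35/2,49/2] z:[34,57] -> miss, prune
  N13 x:[85/3,33] y:[27,37] z:[19,49] -> hit [85/3,33], descend [5, 6, 11, 19]
    N5 x:[31,32] y:[34,37] z:[47,49] -> miss, prune
    N6 x:[30,32] y:[32,35] z:[24,27] -> miss, prune
    N11 x:[32,33] y:[27,30] z:[31,37] -> miss, prune
    N19 x:[85/3,91/3] y:[55/2,59/2] z:[19,25] -> miss, prune
  N18 x:[82/3,34] y:[20,53/2] z:[20,43] -> miss, prune

13 AABB tests over nodes [0, 1, 3, 4, 9, 15, 8, 13, 5, 6, 11, 19, 18]; 1 leaf entered; closest P5.

== RESULT ==
13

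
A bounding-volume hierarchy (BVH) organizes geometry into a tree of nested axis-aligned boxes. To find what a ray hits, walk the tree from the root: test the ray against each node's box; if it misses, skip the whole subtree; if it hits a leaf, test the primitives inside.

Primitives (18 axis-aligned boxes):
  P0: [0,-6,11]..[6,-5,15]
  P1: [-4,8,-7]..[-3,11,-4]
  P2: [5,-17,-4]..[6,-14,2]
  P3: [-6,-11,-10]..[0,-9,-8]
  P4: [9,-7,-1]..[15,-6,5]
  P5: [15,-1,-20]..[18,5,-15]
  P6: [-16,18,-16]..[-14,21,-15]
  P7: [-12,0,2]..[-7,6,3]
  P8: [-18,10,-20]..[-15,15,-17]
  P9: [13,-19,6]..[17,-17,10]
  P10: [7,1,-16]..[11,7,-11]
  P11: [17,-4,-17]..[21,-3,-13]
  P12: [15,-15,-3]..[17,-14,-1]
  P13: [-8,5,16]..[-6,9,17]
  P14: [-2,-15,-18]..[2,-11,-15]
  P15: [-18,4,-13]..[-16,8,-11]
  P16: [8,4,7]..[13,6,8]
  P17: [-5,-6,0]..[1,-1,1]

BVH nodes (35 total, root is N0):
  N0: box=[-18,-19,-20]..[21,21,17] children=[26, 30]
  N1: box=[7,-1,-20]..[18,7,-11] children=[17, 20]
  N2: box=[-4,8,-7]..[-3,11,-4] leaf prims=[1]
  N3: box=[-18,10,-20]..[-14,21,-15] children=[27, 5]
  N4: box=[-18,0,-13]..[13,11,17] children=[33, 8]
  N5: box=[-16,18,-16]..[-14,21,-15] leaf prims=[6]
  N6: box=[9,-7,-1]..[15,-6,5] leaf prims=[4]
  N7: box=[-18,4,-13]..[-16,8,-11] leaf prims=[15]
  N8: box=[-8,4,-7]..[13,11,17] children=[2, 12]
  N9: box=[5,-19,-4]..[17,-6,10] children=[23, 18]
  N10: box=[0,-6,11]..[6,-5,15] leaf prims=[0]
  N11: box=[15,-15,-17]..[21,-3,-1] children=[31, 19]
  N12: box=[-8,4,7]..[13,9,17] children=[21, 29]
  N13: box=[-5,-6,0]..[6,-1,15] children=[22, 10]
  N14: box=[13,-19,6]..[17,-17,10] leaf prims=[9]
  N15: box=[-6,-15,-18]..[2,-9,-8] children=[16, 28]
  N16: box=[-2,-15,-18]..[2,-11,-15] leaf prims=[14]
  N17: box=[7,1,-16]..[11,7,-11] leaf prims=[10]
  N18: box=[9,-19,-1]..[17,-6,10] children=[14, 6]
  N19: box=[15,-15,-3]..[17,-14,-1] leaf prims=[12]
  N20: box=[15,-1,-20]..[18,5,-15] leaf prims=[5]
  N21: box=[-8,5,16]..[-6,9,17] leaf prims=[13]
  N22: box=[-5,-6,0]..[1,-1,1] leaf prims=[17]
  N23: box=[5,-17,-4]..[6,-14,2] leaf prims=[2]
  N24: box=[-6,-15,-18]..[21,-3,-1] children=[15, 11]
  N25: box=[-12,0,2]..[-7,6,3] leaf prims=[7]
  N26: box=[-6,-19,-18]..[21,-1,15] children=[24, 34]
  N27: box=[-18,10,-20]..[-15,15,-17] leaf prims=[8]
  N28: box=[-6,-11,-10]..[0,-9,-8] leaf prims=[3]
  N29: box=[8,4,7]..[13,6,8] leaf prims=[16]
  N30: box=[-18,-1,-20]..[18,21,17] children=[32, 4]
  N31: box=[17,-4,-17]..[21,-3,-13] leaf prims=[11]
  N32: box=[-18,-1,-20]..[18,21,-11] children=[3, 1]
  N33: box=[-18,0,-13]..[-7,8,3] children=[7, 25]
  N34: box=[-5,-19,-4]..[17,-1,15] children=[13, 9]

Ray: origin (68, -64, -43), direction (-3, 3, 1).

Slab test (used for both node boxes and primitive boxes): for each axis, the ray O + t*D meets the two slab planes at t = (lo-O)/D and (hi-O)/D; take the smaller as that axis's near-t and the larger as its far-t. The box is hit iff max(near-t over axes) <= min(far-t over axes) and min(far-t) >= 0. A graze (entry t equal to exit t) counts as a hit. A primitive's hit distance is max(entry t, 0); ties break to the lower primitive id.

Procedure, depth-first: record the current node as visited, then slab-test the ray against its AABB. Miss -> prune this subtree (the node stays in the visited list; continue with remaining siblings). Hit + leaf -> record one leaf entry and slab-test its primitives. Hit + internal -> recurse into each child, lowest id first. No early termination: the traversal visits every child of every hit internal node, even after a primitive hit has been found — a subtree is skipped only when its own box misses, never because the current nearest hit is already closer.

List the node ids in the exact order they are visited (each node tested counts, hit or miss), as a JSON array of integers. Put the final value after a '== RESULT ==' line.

Walk:
N0 x:[47/3,86/3] y:[15,85/3] z:[23,60] -> hit [23,85/3], descend [26, 30]
  N26 x:[47/3,74/3] y:[15,21] z:[25,58] -> miss, prune
  N30 x:[50/3,86/3] y:[21,85/3] z:[23,60] -> hit [23,85/3], descend [4, 32]
    N4 x:[55/3,86/3] y:[64/3,25] z:[30,60] -> miss, prune
    N32 x:[50/3,86/3] y:[21,85/3] z:[23,32] -> hit [23,85/3], descend [1, 3]
      N1 x:[50/3,61/3] y:[21,71/3] z:[23,32] -> miss, prune
      N3 x:[82/3,86/3] y:[74/3,85/3] z:[23,28] -> hit [82/3,28], descend [5, 27]
        N5 x:[82/3,28] y:[82/3,85/3] z:[27,28] -> hit [82/3,28] leaf, test {P6@t=82/3}
        N27 x:[83/3,86/3] y:[74/3,79/3] z:[23,26] -> miss, prune

Summary -> nodes [0, 26, 30, 4, 32, 1, 3, 5, 27]; box-tests=9; leaf-entries=1; first=P6

== RESULT ==
[0, 26, 30, 4, 32, 1, 3, 5, 27]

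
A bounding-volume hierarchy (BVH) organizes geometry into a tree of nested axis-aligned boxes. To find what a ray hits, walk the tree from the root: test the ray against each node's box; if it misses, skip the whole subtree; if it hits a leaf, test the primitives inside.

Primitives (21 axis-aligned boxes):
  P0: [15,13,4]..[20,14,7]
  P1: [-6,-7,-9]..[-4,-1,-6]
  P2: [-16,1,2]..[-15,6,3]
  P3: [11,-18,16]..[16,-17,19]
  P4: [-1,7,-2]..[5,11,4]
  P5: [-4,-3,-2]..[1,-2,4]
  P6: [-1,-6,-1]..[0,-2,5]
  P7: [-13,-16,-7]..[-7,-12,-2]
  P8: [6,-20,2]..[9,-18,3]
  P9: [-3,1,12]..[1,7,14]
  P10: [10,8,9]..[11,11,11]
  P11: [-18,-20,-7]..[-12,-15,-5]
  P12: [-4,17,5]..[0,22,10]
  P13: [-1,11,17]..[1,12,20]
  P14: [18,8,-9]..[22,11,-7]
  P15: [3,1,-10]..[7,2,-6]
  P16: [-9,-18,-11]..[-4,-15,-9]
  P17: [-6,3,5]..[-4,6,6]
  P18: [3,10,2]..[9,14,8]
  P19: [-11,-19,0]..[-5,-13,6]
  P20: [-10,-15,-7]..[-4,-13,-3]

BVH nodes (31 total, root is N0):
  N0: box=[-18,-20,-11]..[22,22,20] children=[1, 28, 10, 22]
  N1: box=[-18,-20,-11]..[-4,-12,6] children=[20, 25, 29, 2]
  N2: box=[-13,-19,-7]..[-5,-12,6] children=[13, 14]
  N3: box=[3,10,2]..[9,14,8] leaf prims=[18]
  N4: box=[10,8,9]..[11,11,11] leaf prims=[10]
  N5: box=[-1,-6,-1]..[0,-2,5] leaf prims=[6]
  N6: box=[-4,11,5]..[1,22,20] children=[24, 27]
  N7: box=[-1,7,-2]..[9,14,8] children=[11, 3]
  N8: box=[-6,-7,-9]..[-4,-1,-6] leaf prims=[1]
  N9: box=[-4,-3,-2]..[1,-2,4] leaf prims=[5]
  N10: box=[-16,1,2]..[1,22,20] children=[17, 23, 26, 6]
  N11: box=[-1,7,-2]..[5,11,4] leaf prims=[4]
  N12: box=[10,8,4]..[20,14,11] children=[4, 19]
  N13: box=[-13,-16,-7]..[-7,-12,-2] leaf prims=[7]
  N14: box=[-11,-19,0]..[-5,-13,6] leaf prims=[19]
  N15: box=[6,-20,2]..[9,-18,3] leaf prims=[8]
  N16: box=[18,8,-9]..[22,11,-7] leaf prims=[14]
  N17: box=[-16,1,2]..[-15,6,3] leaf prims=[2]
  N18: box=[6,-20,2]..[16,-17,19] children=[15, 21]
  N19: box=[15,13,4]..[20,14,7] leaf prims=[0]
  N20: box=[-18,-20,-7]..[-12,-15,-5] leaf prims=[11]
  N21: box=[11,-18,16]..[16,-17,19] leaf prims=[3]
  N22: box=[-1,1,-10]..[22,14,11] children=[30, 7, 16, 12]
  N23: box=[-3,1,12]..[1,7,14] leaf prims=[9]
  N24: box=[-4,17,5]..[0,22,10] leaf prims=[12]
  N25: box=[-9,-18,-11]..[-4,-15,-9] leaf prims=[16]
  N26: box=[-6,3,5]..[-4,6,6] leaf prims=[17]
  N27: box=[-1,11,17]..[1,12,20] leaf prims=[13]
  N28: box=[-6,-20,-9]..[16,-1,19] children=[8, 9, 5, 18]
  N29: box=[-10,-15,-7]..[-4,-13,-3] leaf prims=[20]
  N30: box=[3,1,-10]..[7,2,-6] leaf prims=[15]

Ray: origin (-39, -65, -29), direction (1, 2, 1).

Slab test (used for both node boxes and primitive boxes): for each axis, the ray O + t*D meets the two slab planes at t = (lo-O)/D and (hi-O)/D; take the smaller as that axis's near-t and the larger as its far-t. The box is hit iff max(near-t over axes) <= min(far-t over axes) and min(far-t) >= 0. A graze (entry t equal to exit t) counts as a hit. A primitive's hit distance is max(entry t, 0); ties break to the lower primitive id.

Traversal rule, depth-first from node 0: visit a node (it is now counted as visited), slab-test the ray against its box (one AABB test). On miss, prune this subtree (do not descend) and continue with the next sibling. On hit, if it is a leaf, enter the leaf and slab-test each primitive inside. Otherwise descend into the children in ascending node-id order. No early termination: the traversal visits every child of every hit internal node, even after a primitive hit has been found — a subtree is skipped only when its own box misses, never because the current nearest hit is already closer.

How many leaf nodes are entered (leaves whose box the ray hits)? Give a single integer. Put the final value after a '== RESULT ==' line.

Traverse from the root:
N0 x:[21,61] y:[45/2,87/2] z:[18,49] -> hit [45/2,87/2], descend [1, 10, 22, 28]
  N1 x:[21,35] y:[45/2,53/2] z:[18,35] -> hit [45/2,53/2], descend [2, 20, 25, 29]
    N2 x:[26,34] y:[23,53/2] z:[22,35] -> hit [26,53/2], descend [13, 14]
      N13 x:[26,32] y:[49/2,53/2] z:[22,27] -> hit [26,53/2] leaf, test {P7@t=26}
      N14 x:[28,34] y:[23,26] z:[29,35] -> miss, prune
    N20 x:[21,27] y:[45/2,25] z:[22,24] -> hit [45/2,24] leaf, test {P11@t=45/2}
    N25 x:[30,35] y:[47/2,25] z:[18,20] -> miss, prune
    N29 x:[29,35] y:[25,26] z:[22,26] -> miss, prune
  N10 x:[23,40] y:[33,87/2] z:[31,49] -> hit [33,40], descend [6, 17, 23, 26]
    N6 x:[35,40] y:[38,87/2] z:[34,49] -> hit [38,40], descend [24, 27]
      N24 x:[35,39] y:[41,87/2] z:[34,39] -> miss, prune
      N27 x:[38,40] y:[38,77/2] z:[46,49] -> miss, prune
    N17 x:[23,24] y:[33,71/2] z:[31,32] -> miss, prune
    N23 x:[36,40] y:[33,36] z:[41,43] -> miss, prune
    N26 x:[33,35] y:[34,71/2] z:[34,35] -> hit [34,35] leaf, test {P17@t=34}
  N22 x:[38,61] y:[33,79/2] z:[19,40] -> hit [38,79/2], descend [7, 12, 16, 30]
    N7 x:[38,48] y:[36,79/2] z:[27,37] -> miss, prune
    N12 x:[49,59] y:[73/2,79/2] z:[33,40] -> miss, prune
    N16 x:[57,61] y:[73/2,38] z:[20,22] -> miss, prune
    N30 x:[42,46] y:[33,67/2] z:[19,23] -> miss, prune
  N28 x:[33,55] y:[45/2,32] z:[20,48] -> miss, prune

Summary -> nodes [0, 1, 2, 13, 14, 20, 25, 29, 10, 6, 24, 27, 17, 23, 26, 22, 7, 12, 16, 30, 28]; box-tests=21; leaf-entries=3; first=P11

== RESULT ==
3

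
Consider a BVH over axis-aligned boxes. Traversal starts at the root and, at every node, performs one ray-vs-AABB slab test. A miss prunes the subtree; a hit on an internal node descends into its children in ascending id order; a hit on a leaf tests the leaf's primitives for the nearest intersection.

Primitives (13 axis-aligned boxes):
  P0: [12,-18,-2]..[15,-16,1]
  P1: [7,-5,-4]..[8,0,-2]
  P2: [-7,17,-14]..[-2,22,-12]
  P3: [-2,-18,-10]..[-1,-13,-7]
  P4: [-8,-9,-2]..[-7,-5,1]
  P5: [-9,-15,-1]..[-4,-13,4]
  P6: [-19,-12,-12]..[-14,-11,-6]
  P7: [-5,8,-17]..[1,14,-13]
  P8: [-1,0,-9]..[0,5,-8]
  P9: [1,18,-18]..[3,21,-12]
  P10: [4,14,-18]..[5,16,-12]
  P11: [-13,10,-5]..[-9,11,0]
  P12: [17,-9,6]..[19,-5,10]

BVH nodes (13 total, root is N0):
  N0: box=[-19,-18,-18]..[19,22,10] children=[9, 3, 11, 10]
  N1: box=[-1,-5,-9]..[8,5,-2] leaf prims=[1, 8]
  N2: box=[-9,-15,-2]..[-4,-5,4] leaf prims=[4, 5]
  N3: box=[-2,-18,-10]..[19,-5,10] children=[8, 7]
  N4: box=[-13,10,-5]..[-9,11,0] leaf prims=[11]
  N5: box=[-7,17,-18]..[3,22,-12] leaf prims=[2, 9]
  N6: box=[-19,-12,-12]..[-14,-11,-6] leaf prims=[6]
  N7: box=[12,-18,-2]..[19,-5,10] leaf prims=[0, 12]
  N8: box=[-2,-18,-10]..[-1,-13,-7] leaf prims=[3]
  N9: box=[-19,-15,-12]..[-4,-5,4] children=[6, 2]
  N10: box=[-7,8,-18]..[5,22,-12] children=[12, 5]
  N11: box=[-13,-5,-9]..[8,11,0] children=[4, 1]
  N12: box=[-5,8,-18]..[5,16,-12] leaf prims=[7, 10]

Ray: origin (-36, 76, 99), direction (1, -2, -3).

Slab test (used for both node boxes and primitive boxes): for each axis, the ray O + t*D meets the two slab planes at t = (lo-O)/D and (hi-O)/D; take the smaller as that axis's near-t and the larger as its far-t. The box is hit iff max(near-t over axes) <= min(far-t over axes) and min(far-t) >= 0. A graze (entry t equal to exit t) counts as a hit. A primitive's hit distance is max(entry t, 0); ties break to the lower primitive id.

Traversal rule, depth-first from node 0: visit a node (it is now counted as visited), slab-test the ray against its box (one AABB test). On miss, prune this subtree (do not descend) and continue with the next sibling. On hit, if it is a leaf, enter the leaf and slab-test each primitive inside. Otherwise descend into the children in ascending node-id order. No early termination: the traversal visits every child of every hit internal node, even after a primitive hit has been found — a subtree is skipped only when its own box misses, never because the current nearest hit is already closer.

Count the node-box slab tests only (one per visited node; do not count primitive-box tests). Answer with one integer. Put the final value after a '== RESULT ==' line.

Walk:
N0 x:[17,55] y:[27,47] z:[89/3,39] -> hit [89/3,39], descend [3, 9, 10, 11]
  N3 x:[34,55] y:[81/2,47] z:[89/3,109/3] -> miss, prune
  N9 x:[17,32] y:[81/2,91/2] z:[95/3,37] -> miss, prune
  N10 x:[29,41] y:[27,34] z:[37,39] -> miss, prune
  N11 x:[23,44] y:[65/2,81/2] z:[33,36] -> hit [33,36], descend [1, 4]
    N1 x:[35,44] y:[71/2,81/2] z:[101/3,36] -> hit [71/2,36] leaf, test {P1(miss), P8@t=107/3}
    N4 x:[23,27] y:[65/2,33] z:[33,104/3] -> miss, prune

order=[0, 3, 9, 10, 11, 1, 4]  |boxes|=7  |leaves|=1  hit=P8

== RESULT ==
7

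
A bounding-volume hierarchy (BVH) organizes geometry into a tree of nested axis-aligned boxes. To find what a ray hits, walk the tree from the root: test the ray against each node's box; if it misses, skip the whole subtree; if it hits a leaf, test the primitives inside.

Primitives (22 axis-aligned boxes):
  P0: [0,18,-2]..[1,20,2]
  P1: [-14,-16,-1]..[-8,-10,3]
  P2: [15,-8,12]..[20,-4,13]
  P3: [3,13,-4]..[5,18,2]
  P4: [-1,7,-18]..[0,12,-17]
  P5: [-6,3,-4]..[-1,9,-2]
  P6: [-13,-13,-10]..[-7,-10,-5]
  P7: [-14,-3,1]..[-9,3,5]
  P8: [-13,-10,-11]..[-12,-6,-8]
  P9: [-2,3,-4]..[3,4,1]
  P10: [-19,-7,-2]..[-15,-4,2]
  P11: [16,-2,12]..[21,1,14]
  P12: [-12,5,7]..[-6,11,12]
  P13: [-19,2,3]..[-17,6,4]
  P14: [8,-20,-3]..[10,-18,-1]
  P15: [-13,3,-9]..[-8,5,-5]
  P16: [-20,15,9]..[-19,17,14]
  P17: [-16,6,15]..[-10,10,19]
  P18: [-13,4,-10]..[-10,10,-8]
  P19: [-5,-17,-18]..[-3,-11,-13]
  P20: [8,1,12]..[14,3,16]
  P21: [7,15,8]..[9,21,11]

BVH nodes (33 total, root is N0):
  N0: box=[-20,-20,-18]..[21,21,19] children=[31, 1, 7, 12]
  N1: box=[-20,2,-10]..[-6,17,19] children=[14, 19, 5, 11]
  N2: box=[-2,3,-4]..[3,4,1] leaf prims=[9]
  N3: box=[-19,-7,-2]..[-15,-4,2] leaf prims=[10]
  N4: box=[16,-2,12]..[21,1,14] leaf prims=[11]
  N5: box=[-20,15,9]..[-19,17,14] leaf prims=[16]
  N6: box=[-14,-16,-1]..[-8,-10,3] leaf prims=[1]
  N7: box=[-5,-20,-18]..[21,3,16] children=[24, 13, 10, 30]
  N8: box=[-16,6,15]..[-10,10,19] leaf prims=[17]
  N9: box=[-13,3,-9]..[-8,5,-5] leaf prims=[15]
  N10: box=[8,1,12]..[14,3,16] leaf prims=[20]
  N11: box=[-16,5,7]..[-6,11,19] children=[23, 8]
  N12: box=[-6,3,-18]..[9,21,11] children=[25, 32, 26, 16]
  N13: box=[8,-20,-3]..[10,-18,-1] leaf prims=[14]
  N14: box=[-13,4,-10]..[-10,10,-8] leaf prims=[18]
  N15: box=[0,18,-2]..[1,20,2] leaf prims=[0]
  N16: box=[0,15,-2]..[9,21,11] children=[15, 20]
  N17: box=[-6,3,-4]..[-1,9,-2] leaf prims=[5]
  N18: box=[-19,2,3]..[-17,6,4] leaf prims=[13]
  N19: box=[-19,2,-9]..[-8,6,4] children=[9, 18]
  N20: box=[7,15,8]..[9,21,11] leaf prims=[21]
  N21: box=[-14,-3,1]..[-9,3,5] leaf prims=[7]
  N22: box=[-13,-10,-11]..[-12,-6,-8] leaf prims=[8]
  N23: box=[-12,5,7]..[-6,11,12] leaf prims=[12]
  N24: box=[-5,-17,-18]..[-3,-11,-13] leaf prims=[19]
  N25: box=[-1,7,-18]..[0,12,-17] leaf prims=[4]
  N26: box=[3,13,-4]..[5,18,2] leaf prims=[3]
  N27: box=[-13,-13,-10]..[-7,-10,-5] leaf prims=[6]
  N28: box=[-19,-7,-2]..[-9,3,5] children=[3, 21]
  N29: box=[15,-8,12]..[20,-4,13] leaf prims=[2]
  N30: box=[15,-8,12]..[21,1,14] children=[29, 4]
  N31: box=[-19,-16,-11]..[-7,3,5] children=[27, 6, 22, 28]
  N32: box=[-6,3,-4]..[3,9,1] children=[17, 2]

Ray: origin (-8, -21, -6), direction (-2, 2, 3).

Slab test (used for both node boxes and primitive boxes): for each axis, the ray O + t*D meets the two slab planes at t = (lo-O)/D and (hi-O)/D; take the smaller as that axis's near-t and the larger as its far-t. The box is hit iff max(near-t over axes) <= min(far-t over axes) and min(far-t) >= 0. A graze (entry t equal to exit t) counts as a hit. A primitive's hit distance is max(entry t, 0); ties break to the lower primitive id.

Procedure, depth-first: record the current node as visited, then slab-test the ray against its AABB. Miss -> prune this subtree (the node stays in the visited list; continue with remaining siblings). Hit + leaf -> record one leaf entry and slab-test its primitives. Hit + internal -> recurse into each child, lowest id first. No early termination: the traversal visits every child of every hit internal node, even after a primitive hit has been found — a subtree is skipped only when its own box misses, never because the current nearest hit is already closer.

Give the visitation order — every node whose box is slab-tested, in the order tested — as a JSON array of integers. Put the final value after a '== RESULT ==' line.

Traverse from the root:
N0 x:[-29/2,6] y:[1/2,21] z:[-4,25/3] -> hit [1/2,6], descend [1, 7, 12, 31]
  N1 x:[-1,6] y:[23/2,19] z:[-4/3,25/3] -> miss, prune
  N7 x:[-29/2,-3/2] y:[1/2,12] z:[-4,22/3] -> miss, prune
  N12 x:[-17/2,-1] y:[12,21] z:[-4,17/3] -> miss, prune
  N31 x:[-1/2,11/2] y:[5/2,12] z:[-5/3,11/3] -> hit [5/2,11/3], descend [6, 22, 27, 28]
    N6 x:[0,3] y:[5/2,11/2] z:[5/3,3] -> hit [5/2,3] leaf, test {P1@t=5/2}
    N22 x:[2,5/2] y:[11/2,15/2] z:[-5/3,-2/3] -> miss, prune
    N27 x:[-1/2,5/2] y:[4,11/2] z:[-4/3,1/3] -> miss, prune
    N28 x:[1/2,11/2] y:[7,12] z:[4/3,11/3] -> miss, prune

Visited [0, 1, 7, 12, 31, 6, 22, 27, 28]. Tests: 9 box, 1 leaf. Nearest: P1.

== RESULT ==
[0, 1, 7, 12, 31, 6, 22, 27, 28]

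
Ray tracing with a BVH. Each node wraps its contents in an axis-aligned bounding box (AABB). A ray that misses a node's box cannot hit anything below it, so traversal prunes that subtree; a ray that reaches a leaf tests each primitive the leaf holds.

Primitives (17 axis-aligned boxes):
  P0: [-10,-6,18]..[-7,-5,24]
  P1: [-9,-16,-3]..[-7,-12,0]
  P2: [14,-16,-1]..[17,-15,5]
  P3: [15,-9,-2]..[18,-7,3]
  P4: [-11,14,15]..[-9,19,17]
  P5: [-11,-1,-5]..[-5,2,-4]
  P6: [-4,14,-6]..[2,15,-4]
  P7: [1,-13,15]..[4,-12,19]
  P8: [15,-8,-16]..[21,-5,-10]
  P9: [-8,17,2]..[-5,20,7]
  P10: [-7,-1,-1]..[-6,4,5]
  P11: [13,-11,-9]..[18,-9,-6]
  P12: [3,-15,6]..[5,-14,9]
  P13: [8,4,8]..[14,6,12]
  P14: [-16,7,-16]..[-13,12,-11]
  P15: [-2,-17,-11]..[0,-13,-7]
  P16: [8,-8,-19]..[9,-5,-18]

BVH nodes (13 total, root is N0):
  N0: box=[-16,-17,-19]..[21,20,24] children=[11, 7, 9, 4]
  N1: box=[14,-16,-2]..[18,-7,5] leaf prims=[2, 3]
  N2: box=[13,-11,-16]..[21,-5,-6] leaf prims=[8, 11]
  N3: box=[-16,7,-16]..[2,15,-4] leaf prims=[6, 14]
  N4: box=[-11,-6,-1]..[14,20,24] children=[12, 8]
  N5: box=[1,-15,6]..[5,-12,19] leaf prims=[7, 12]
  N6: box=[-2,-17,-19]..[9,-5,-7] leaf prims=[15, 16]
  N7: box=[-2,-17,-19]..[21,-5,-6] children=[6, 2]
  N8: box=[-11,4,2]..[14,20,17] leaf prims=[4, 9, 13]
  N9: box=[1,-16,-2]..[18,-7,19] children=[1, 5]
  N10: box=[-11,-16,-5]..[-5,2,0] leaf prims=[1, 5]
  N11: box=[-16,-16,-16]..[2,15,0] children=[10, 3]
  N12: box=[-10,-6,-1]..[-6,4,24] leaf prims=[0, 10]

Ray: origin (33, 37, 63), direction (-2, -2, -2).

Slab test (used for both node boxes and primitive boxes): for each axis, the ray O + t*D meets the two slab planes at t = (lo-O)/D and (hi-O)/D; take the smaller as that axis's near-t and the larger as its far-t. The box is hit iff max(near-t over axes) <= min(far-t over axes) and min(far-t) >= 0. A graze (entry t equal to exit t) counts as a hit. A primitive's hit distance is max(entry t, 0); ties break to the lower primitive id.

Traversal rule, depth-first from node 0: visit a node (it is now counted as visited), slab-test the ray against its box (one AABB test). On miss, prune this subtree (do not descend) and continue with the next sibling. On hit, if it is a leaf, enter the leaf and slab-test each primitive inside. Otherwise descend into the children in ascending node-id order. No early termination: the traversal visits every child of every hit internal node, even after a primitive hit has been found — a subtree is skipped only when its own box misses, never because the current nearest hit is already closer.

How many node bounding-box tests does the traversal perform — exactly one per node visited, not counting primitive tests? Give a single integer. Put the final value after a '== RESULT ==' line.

Traverse from the root:
N0 x:[6,49/2] y:[17/2,27] z:[39/2,41] -> hit [39/2,49/2], descend [4, 7, 9, 11]
  N4 x:[19/2,22] y:[17/2,43/2] z:[39/2,32] -> hit [39/2,43/2], descend [8, 12]
    N8 x:[19/2,22] y:[17/2,33/2] z:[23,61/2] -> miss, prune
    N12 x:[39/2,43/2] y:[33/2,43/2] z:[39/2,32] -> hit [39/2,43/2] leaf, test {P0@t=21, P10(miss)}
  N7 x:[6,35/2] y:[21,27] z:[69/2,41] -> miss, prune
  N9 x:[15/2,16] y:[22,53/2] z:[22,65/2] -> miss, prune
  N11 x:[31/2,49/2] y:[11,53/2] z:[63/2,79/2] -> miss, prune

Visited [0, 4, 8, 12, 7, 9, 11]. Tests: 7 box, 1 leaf. Nearest: P0.

== RESULT ==
7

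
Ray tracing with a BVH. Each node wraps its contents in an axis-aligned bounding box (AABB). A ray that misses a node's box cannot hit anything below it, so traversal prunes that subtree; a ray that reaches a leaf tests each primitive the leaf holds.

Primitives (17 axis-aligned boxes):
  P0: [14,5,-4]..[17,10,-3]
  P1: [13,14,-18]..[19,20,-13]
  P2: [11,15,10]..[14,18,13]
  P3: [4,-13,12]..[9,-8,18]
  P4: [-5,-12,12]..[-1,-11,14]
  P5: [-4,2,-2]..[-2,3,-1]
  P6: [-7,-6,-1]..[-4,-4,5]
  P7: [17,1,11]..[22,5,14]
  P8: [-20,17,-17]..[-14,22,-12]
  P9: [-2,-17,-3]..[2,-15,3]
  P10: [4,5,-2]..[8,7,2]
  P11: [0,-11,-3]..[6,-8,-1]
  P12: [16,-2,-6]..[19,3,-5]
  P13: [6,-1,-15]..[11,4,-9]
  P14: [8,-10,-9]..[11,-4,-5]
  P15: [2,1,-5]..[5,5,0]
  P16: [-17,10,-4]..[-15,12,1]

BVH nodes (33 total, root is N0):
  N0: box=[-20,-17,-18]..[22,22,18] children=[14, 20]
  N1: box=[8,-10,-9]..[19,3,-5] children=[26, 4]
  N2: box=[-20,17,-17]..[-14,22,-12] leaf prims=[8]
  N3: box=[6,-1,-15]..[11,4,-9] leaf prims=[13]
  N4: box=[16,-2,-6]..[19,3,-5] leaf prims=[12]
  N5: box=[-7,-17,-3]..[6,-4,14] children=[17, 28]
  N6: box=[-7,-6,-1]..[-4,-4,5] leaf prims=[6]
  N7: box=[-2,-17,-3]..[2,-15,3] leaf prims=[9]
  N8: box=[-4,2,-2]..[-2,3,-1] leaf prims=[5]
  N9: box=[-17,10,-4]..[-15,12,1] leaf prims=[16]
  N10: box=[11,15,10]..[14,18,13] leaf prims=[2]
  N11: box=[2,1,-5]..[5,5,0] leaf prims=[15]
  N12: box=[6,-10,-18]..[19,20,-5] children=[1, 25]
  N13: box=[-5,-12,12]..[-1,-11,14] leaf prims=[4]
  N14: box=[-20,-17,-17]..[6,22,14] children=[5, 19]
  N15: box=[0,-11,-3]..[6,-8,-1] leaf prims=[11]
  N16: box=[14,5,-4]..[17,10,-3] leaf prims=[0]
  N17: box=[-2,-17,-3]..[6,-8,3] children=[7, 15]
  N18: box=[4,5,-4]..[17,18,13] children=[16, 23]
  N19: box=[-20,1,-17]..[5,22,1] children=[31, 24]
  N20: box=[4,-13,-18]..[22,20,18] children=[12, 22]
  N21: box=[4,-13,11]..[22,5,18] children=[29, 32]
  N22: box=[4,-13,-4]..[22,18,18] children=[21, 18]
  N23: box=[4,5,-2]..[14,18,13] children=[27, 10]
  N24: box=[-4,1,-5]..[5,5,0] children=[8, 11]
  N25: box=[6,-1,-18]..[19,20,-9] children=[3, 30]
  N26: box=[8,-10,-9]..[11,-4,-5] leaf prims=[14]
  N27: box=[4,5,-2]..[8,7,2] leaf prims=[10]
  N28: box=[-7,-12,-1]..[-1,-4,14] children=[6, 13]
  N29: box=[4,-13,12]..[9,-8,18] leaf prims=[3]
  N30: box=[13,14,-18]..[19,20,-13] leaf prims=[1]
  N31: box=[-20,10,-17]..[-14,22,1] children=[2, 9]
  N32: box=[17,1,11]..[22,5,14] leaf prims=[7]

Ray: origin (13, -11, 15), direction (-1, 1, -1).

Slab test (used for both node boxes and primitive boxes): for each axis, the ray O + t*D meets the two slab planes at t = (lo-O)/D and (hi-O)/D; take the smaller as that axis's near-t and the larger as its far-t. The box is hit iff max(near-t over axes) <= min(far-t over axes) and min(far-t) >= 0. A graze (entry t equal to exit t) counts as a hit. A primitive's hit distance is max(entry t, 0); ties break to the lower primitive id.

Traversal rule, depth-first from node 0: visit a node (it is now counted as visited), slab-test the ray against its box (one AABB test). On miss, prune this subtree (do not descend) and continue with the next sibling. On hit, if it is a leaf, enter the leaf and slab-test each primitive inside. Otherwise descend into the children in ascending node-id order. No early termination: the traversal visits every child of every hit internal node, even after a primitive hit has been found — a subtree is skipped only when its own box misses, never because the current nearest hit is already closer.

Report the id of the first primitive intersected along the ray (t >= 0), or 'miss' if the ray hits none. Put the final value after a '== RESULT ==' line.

Walk:
N0 x:[-9,33] y:[-6,33] z:[-3,33] -> hit [-3,33], descend [14, 20]
  N14 x:[7,33] y:[-6,33] z:[1,32] -> hit [7,32], descend [5, 19]
    N5 x:[7,20] y:[-6,7] z:[1,18] -> hit [7,7], descend [17, 28]
      N17 x:[7,15] y:[-6,3] z:[12,18] -> miss, prune
      N28 x:[14,20] y:[-1,7] z:[1,16] -> miss, prune
    N19 x:[8,33] y:[12,33] z:[14,32] -> hit [14,32], descend [24, 31]
      N24 x:[8,17] y:[12,16] z:[15,20] -> hit [15,16], descend [8, 11]
        N8 x:[15,17] y:[13,14] z:[16,17] -> miss, prune
        N11 x:[8,11] y:[12,16] z:[15,20] -> miss, prune
      N31 x:[27,33] y:[21,33] z:[14,32] -> hit [27,32], descend [2, 9]
        N2 x:[27,33] y:[28,33] z:[27,32] -> hit [28,32] leaf, test {P8@t=28}
        N9 x:[28,30] y:[21,23] z:[14,19] -> miss, prune
  N20 x:[-9,9] y:[-2,31] z:[-3,33] -> hit [-2,9], descend [12, 22]
    N12 x:[-6,7] y:[1,31] z:[20,33] -> miss, prune
    N22 x:[-9,9] y:[-2,29] z:[-3,19] -> hit [-2,9], descend [18, 21]
      N18 x:[-4,9] y:[16,29] z:[2,19] -> miss, prune
      N21 x:[-9,9] y:[-2,16] z:[-3,4] -> hit [-2,4], descend [29, 32]
        N29 x:[4,9] y:[-2,3] z:[-3,3] -> miss, prune
        N32 x:[-9,-4] y:[12,16] z:[1,4] -> miss, prune

order=[0, 14, 5, 17, 28, 19, 24, 8, 11, 31, 2, 9, 20, 12, 22, 18, 21, 29, 32]  |boxes|=19  |leaves|=1  hit=P8

== RESULT ==
8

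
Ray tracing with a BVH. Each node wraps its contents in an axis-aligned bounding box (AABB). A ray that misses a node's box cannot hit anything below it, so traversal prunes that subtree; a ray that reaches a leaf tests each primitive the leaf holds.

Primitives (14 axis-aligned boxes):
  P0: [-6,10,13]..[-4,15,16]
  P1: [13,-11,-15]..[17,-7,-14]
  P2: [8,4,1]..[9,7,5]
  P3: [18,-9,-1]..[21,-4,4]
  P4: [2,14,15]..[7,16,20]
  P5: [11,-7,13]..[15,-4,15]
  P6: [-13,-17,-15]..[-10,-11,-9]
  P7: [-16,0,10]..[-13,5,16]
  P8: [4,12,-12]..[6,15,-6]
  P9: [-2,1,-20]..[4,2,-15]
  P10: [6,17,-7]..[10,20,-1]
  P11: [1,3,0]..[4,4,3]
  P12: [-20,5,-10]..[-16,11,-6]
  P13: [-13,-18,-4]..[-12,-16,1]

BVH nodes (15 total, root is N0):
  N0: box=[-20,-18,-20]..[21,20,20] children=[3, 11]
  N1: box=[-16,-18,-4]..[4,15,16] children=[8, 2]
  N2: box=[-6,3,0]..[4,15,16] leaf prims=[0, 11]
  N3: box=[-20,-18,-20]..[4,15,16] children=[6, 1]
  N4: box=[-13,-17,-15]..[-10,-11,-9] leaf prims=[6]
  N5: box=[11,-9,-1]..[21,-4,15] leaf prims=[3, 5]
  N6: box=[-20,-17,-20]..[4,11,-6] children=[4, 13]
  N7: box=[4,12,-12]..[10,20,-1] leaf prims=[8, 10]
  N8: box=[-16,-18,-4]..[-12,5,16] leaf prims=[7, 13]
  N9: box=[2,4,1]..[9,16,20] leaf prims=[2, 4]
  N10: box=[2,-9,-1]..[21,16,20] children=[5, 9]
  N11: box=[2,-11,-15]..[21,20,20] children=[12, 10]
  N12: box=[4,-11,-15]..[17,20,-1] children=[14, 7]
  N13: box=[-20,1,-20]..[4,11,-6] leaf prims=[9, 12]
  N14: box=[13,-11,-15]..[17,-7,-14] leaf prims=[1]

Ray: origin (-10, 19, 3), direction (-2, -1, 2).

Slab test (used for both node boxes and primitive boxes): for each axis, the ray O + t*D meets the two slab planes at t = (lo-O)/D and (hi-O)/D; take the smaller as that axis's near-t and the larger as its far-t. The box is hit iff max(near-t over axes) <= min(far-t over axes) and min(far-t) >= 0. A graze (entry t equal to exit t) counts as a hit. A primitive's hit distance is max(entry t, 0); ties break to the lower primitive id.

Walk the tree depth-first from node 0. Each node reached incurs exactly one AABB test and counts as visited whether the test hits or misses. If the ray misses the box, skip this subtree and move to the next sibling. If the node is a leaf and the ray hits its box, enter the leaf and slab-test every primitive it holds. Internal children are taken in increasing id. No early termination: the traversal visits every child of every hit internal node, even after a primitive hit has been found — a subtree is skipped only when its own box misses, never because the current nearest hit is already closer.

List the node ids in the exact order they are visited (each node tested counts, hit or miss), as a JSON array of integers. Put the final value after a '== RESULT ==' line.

Trace the traversal:
N0 x:[-31/2,5] y:[-1,37] z:[-23/2,17/2] -> hit [-1,5], descend [3, 11]
  N3 x:[-7,5] y:[4,37] z:[-23/2,13/2] -> hit [4,5], descend [1, 6]
    N1 x:[-7,3] y:[4,37] z:[-7/2,13/2] -> miss, prune
    N6 x:[-7,5] y:[8,36] z:[-23/2,-9/2] -> miss, prune
  N11 x:[-31/2,-6] y:[-1,30] z:[-9,17/2] -> miss, prune

Visited [0, 3, 1, 6, 11]. Tests: 5 box, 0 leaf. Nearest: miss.

== RESULT ==
[0, 3, 1, 6, 11]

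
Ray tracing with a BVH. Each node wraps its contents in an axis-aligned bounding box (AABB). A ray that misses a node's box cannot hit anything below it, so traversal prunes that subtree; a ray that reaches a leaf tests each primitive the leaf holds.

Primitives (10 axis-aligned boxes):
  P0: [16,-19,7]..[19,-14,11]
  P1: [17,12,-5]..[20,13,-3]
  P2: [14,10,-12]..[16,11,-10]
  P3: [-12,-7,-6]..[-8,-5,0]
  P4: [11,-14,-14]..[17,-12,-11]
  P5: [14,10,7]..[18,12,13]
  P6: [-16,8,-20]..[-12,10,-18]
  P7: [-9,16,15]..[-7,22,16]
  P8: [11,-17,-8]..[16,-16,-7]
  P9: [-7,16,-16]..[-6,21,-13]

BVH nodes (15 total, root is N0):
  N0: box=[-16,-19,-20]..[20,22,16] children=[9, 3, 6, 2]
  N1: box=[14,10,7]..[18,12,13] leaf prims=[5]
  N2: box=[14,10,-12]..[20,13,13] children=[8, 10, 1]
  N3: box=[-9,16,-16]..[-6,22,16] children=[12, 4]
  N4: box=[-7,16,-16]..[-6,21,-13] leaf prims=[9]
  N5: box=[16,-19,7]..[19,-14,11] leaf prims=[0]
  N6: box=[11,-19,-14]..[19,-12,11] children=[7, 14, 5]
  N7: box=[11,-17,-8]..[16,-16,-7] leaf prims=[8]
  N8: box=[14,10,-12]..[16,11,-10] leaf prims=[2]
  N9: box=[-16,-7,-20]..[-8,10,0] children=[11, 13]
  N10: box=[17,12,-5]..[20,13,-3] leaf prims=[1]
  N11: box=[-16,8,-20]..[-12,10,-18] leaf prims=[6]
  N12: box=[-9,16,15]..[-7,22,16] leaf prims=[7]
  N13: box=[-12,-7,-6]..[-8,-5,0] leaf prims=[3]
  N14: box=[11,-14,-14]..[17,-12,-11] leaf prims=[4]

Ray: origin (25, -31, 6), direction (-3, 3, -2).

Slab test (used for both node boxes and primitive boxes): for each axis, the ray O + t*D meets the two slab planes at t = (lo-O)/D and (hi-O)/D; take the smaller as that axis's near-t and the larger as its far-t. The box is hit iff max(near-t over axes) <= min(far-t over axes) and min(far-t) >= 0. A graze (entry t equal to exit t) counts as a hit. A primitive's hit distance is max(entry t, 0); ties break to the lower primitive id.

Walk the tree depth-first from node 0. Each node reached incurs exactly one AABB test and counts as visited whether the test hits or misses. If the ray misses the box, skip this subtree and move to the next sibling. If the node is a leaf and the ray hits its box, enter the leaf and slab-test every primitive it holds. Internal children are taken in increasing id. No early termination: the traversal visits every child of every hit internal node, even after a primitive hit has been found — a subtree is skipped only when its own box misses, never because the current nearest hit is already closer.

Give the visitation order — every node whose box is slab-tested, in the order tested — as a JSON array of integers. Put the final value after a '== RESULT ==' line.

Traverse from the root:
N0 x:[5/3,41/3] y:[4,53/3] z:[-5,13] -> hit [4,13], descend [2, 3, 6, 9]
  N2 x:[5/3,11/3] y:[41/3,44/3] z:[-7/2,9] -> miss, prune
  N3 x:[31/3,34/3] y:[47/3,53/3] z:[-5,11] -> miss, prune
  N6 x:[2,14/3] y:[4,19/3] z:[-5/2,10] -> hit [4,14/3], descend [5, 7, 14]
    N5 x:[2,3] y:[4,17/3] z:[-5/2,-1/2] -> miss, prune
    N7 x:[3,14/3] y:[14/3,5] z:[13/2,7] -> miss, prune
    N14 x:[8/3,14/3] y:[17/3,19/3] z:[17/2,10] -> miss, prune
  N9 x:[11,41/3] y:[8,41/3] z:[3,13] -> hit [11,13], descend [11, 13]
    N11 x:[37/3,41/3] y:[13,41/3] z:[12,13] -> hit [13,13] leaf, test {P6@t=13}
    N13 x:[11,37/3] y:[8,26/3] z:[3,6] -> miss, prune

Visited [0, 2, 3, 6, 5, 7, 14, 9, 11, 13]. Tests: 10 box, 1 leaf. Nearest: P6.

== RESULT ==
[0, 2, 3, 6, 5, 7, 14, 9, 11, 13]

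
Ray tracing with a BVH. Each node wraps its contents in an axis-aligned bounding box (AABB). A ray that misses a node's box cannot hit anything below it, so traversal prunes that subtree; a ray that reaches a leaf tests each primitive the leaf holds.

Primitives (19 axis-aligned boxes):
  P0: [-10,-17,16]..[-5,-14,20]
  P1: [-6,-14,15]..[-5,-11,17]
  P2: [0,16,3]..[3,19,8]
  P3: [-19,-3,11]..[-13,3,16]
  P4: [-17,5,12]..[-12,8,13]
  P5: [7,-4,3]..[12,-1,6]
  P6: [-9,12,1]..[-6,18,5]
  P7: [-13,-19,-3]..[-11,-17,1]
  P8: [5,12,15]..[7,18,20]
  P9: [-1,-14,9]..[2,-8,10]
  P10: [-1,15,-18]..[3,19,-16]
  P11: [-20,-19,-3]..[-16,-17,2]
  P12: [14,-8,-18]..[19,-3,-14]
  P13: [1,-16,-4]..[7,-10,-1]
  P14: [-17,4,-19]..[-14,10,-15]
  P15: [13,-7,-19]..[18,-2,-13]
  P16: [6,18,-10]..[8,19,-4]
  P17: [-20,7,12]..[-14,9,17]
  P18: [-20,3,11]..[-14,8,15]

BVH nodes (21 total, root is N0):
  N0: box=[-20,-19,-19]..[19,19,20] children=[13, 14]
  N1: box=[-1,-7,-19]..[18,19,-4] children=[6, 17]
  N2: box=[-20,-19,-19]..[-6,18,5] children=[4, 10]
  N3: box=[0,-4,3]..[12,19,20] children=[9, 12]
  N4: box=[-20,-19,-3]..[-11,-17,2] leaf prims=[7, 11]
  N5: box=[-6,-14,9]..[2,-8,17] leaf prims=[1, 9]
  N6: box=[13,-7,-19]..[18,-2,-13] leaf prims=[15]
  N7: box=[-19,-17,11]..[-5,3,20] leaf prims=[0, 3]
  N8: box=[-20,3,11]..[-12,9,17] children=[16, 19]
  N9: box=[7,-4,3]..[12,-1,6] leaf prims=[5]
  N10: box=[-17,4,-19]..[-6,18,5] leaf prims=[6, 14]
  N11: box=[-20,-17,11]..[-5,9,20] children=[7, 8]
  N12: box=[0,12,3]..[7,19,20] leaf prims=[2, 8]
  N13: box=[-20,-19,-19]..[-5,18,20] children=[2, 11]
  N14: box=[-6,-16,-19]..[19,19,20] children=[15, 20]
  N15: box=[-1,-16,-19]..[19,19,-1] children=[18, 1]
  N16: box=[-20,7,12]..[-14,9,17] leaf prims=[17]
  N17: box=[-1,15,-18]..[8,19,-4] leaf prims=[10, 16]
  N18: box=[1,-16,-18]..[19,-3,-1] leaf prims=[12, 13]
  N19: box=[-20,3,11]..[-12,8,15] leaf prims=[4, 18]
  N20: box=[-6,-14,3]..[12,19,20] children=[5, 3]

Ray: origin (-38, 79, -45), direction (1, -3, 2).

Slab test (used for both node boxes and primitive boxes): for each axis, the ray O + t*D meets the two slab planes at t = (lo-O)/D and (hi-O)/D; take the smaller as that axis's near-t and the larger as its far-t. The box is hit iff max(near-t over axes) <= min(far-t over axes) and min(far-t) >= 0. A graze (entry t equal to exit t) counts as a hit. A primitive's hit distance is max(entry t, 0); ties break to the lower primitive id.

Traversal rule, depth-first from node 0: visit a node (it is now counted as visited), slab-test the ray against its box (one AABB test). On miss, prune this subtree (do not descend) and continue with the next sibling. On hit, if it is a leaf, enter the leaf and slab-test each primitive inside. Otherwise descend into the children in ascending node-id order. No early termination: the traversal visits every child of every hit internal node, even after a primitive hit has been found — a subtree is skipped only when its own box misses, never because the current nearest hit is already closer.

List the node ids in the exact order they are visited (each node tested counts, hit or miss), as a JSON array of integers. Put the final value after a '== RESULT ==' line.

Trace the traversal:
N0 x:[18,57] y:[20,98/3] z:[13,65/2] -> hit [20,65/2], descend [13, 14]
  N13 x:[18,33] y:[61/3,98/3] z:[13,65/2] -> hit [61/3,65/2], descend [2, 11]
    N2 x:[18,32] y:[61/3,98/3] z:[13,25] -> hit [61/3,25], descend [4, 10]
      N4 x:[18,27] y:[32,98/3] z:[21,47/2] -> miss, prune
      N10 x:[21,32] y:[61/3,25] z:[13,25] -> hit [21,25] leaf, test {P6(miss), P14(miss)}
    N11 x:[18,33] y:[70/3,32] z:[28,65/2] -> hit [28,32], descend [7, 8]
      N7 x:[19,33] y:[76/3,32] z:[28,65/2] -> hit [28,32] leaf, test {P0@t=31, P3(miss)}
      N8 x:[18,26] y:[70/3,76/3] z:[28,31] -> miss, prune
  N14 x:[32,57] y:[20,95/3] z:[13,65/2] -> miss, prune

Summary -> nodes [0, 13, 2, 4, 10, 11, 7, 8, 14]; box-tests=9; leaf-entries=2; first=P0

== RESULT ==
[0, 13, 2, 4, 10, 11, 7, 8, 14]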